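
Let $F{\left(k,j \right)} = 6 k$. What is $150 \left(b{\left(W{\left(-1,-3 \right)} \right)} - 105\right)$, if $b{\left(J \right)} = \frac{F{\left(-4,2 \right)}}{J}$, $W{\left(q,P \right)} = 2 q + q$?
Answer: $-14550$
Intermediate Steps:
$W{\left(q,P \right)} = 3 q$
$b{\left(J \right)} = - \frac{24}{J}$ ($b{\left(J \right)} = \frac{6 \left(-4\right)}{J} = - \frac{24}{J}$)
$150 \left(b{\left(W{\left(-1,-3 \right)} \right)} - 105\right) = 150 \left(- \frac{24}{3 \left(-1\right)} - 105\right) = 150 \left(- \frac{24}{-3} - 105\right) = 150 \left(\left(-24\right) \left(- \frac{1}{3}\right) - 105\right) = 150 \left(8 - 105\right) = 150 \left(-97\right) = -14550$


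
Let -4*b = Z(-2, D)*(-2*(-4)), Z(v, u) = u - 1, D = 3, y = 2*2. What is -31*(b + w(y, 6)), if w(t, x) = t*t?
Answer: -372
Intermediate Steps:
y = 4
Z(v, u) = -1 + u
b = -4 (b = -(-1 + 3)*(-2*(-4))/4 = -8/2 = -¼*16 = -4)
w(t, x) = t²
-31*(b + w(y, 6)) = -31*(-4 + 4²) = -31*(-4 + 16) = -31*12 = -372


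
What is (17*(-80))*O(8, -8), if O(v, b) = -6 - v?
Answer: 19040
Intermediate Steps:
(17*(-80))*O(8, -8) = (17*(-80))*(-6 - 1*8) = -1360*(-6 - 8) = -1360*(-14) = 19040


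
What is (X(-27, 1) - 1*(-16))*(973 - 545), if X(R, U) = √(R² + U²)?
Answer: 6848 + 428*√730 ≈ 18412.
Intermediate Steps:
(X(-27, 1) - 1*(-16))*(973 - 545) = (√((-27)² + 1²) - 1*(-16))*(973 - 545) = (√(729 + 1) + 16)*428 = (√730 + 16)*428 = (16 + √730)*428 = 6848 + 428*√730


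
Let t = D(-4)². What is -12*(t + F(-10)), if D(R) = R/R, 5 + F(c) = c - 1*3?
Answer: 204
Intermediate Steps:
F(c) = -8 + c (F(c) = -5 + (c - 1*3) = -5 + (c - 3) = -5 + (-3 + c) = -8 + c)
D(R) = 1
t = 1 (t = 1² = 1)
-12*(t + F(-10)) = -12*(1 + (-8 - 10)) = -12*(1 - 18) = -12*(-17) = 204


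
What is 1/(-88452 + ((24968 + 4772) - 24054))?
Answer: -1/82766 ≈ -1.2082e-5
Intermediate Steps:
1/(-88452 + ((24968 + 4772) - 24054)) = 1/(-88452 + (29740 - 24054)) = 1/(-88452 + 5686) = 1/(-82766) = -1/82766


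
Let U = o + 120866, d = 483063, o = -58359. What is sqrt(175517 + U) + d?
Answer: 483063 + 2*sqrt(59506) ≈ 4.8355e+5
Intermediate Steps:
U = 62507 (U = -58359 + 120866 = 62507)
sqrt(175517 + U) + d = sqrt(175517 + 62507) + 483063 = sqrt(238024) + 483063 = 2*sqrt(59506) + 483063 = 483063 + 2*sqrt(59506)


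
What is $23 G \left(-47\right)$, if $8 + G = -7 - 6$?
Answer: $22701$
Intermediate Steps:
$G = -21$ ($G = -8 - 13 = -21$)
$23 G \left(-47\right) = 23 \left(-21\right) \left(-47\right) = \left(-483\right) \left(-47\right) = 22701$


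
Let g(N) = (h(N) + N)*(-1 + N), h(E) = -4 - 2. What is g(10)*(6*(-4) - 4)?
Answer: -1008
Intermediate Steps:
h(E) = -6
g(N) = (-1 + N)*(-6 + N) (g(N) = (-6 + N)*(-1 + N) = (-1 + N)*(-6 + N))
g(10)*(6*(-4) - 4) = (6 + 10² - 7*10)*(6*(-4) - 4) = (6 + 100 - 70)*(-24 - 4) = 36*(-28) = -1008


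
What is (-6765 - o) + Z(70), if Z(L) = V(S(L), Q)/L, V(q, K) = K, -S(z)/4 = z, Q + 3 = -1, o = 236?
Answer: -245037/35 ≈ -7001.1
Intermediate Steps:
Q = -4 (Q = -3 - 1 = -4)
S(z) = -4*z
Z(L) = -4/L
(-6765 - o) + Z(70) = (-6765 - 1*236) - 4/70 = (-6765 - 236) - 4*1/70 = -7001 - 2/35 = -245037/35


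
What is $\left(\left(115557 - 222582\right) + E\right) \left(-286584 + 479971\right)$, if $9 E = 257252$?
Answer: $- \frac{136526000551}{9} \approx -1.517 \cdot 10^{10}$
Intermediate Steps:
$E = \frac{257252}{9}$ ($E = \frac{1}{9} \cdot 257252 = \frac{257252}{9} \approx 28584.0$)
$\left(\left(115557 - 222582\right) + E\right) \left(-286584 + 479971\right) = \left(\left(115557 - 222582\right) + \frac{257252}{9}\right) \left(-286584 + 479971\right) = \left(-107025 + \frac{257252}{9}\right) 193387 = \left(- \frac{705973}{9}\right) 193387 = - \frac{136526000551}{9}$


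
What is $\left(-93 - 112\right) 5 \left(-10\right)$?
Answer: $10250$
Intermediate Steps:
$\left(-93 - 112\right) 5 \left(-10\right) = \left(-205\right) \left(-50\right) = 10250$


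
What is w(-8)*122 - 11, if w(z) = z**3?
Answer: -62475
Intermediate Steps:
w(-8)*122 - 11 = (-8)**3*122 - 11 = -512*122 - 11 = -62464 - 11 = -62475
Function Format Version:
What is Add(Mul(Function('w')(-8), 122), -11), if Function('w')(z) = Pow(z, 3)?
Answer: -62475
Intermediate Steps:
Add(Mul(Function('w')(-8), 122), -11) = Add(Mul(Pow(-8, 3), 122), -11) = Add(Mul(-512, 122), -11) = Add(-62464, -11) = -62475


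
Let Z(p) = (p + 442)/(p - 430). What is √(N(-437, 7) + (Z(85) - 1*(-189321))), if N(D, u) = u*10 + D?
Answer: √22490068035/345 ≈ 434.69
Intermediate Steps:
Z(p) = (442 + p)/(-430 + p)
N(D, u) = D + 10*u (N(D, u) = 10*u + D = D + 10*u)
√(N(-437, 7) + (Z(85) - 1*(-189321))) = √((-437 + 10*7) + ((442 + 85)/(-430 + 85) - 1*(-189321))) = √((-437 + 70) + (527/(-345) + 189321)) = √(-367 + (-1/345*527 + 189321)) = √(-367 + (-527/345 + 189321)) = √(-367 + 65315218/345) = √(65188603/345) = √22490068035/345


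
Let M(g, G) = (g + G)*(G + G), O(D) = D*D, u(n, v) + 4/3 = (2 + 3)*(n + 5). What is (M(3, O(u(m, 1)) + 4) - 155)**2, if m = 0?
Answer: 2684634740798521/6561 ≈ 4.0918e+11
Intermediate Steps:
u(n, v) = 71/3 + 5*n (u(n, v) = -4/3 + (2 + 3)*(n + 5) = -4/3 + 5*(5 + n) = -4/3 + (25 + 5*n) = 71/3 + 5*n)
O(D) = D**2
M(g, G) = 2*G*(G + g) (M(g, G) = (G + g)*(2*G) = 2*G*(G + g))
(M(3, O(u(m, 1)) + 4) - 155)**2 = (2*((71/3 + 5*0)**2 + 4)*(((71/3 + 5*0)**2 + 4) + 3) - 155)**2 = (2*((71/3 + 0)**2 + 4)*(((71/3 + 0)**2 + 4) + 3) - 155)**2 = (2*((71/3)**2 + 4)*(((71/3)**2 + 4) + 3) - 155)**2 = (2*(5041/9 + 4)*((5041/9 + 4) + 3) - 155)**2 = (2*(5077/9)*(5077/9 + 3) - 155)**2 = (2*(5077/9)*(5104/9) - 155)**2 = (51826016/81 - 155)**2 = (51813461/81)**2 = 2684634740798521/6561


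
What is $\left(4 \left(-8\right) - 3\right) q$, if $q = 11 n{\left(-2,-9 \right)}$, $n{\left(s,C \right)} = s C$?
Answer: $-6930$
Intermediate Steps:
$n{\left(s,C \right)} = C s$
$q = 198$ ($q = 11 \left(\left(-9\right) \left(-2\right)\right) = 11 \cdot 18 = 198$)
$\left(4 \left(-8\right) - 3\right) q = \left(4 \left(-8\right) - 3\right) 198 = \left(-32 - 3\right) 198 = \left(-35\right) 198 = -6930$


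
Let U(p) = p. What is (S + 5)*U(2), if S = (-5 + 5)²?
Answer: 10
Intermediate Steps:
S = 0 (S = 0² = 0)
(S + 5)*U(2) = (0 + 5)*2 = 5*2 = 10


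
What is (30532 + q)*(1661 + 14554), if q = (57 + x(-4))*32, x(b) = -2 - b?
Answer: 525690300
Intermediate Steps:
q = 1888 (q = (57 + (-2 - 1*(-4)))*32 = (57 + (-2 + 4))*32 = (57 + 2)*32 = 59*32 = 1888)
(30532 + q)*(1661 + 14554) = (30532 + 1888)*(1661 + 14554) = 32420*16215 = 525690300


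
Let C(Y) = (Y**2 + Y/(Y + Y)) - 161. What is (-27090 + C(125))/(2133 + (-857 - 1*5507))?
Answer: 23251/8462 ≈ 2.7477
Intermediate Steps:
C(Y) = -321/2 + Y**2 (C(Y) = (Y**2 + Y/((2*Y))) - 161 = (Y**2 + (1/(2*Y))*Y) - 161 = (Y**2 + 1/2) - 161 = (1/2 + Y**2) - 161 = -321/2 + Y**2)
(-27090 + C(125))/(2133 + (-857 - 1*5507)) = (-27090 + (-321/2 + 125**2))/(2133 + (-857 - 1*5507)) = (-27090 + (-321/2 + 15625))/(2133 + (-857 - 5507)) = (-27090 + 30929/2)/(2133 - 6364) = -23251/2/(-4231) = -23251/2*(-1/4231) = 23251/8462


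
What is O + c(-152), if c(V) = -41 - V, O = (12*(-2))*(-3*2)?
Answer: 255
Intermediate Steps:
O = 144 (O = -24*(-6) = 144)
O + c(-152) = 144 + (-41 - 1*(-152)) = 144 + (-41 + 152) = 144 + 111 = 255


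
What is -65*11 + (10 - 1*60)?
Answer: -765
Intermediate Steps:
-65*11 + (10 - 1*60) = -715 + (10 - 60) = -715 - 50 = -765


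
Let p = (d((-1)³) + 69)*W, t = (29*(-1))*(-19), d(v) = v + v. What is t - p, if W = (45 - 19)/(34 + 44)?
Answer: 1586/3 ≈ 528.67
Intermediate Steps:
d(v) = 2*v
W = ⅓ (W = 26/78 = 26*(1/78) = ⅓ ≈ 0.33333)
t = 551 (t = -29*(-19) = 551)
p = 67/3 (p = (2*(-1)³ + 69)*(⅓) = (2*(-1) + 69)*(⅓) = (-2 + 69)*(⅓) = 67*(⅓) = 67/3 ≈ 22.333)
t - p = 551 - 1*67/3 = 551 - 67/3 = 1586/3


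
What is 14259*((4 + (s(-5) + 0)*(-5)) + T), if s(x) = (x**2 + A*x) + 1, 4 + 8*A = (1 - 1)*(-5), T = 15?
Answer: -3521973/2 ≈ -1.7610e+6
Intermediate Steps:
A = -1/2 (A = -1/2 + ((1 - 1)*(-5))/8 = -1/2 + (0*(-5))/8 = -1/2 + (1/8)*0 = -1/2 + 0 = -1/2 ≈ -0.50000)
s(x) = 1 + x**2 - x/2 (s(x) = (x**2 - x/2) + 1 = 1 + x**2 - x/2)
14259*((4 + (s(-5) + 0)*(-5)) + T) = 14259*((4 + ((1 + (-5)**2 - 1/2*(-5)) + 0)*(-5)) + 15) = 14259*((4 + ((1 + 25 + 5/2) + 0)*(-5)) + 15) = 14259*((4 + (57/2 + 0)*(-5)) + 15) = 14259*((4 + (57/2)*(-5)) + 15) = 14259*((4 - 285/2) + 15) = 14259*(-277/2 + 15) = 14259*(-247/2) = -3521973/2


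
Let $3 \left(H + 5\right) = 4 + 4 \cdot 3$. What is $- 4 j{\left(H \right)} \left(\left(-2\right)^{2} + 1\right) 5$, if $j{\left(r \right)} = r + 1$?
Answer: $- \frac{400}{3} \approx -133.33$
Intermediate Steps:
$H = \frac{1}{3}$ ($H = -5 + \frac{4 + 4 \cdot 3}{3} = -5 + \frac{4 + 12}{3} = -5 + \frac{1}{3} \cdot 16 = -5 + \frac{16}{3} = \frac{1}{3} \approx 0.33333$)
$j{\left(r \right)} = 1 + r$
$- 4 j{\left(H \right)} \left(\left(-2\right)^{2} + 1\right) 5 = - 4 \left(1 + \frac{1}{3}\right) \left(\left(-2\right)^{2} + 1\right) 5 = - 4 \frac{4 \left(4 + 1\right)}{3} \cdot 5 = - 4 \cdot \frac{4}{3} \cdot 5 \cdot 5 = \left(-4\right) \frac{20}{3} \cdot 5 = \left(- \frac{80}{3}\right) 5 = - \frac{400}{3}$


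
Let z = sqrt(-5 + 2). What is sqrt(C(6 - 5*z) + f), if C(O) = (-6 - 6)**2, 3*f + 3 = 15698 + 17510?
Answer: sqrt(100911)/3 ≈ 105.89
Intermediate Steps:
z = I*sqrt(3) (z = sqrt(-3) = I*sqrt(3) ≈ 1.732*I)
f = 33205/3 (f = -1 + (15698 + 17510)/3 = -1 + (1/3)*33208 = -1 + 33208/3 = 33205/3 ≈ 11068.)
C(O) = 144 (C(O) = (-12)**2 = 144)
sqrt(C(6 - 5*z) + f) = sqrt(144 + 33205/3) = sqrt(33637/3) = sqrt(100911)/3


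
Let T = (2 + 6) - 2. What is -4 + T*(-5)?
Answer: -34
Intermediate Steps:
T = 6 (T = 8 - 2 = 6)
-4 + T*(-5) = -4 + 6*(-5) = -4 - 30 = -34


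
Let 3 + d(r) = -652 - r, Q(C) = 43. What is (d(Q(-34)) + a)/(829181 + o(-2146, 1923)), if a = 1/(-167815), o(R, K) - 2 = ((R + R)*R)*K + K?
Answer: -117134871/2972486360114230 ≈ -3.9406e-8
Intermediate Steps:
d(r) = -655 - r (d(r) = -3 + (-652 - r) = -655 - r)
o(R, K) = 2 + K + 2*K*R² (o(R, K) = 2 + (((R + R)*R)*K + K) = 2 + (((2*R)*R)*K + K) = 2 + ((2*R²)*K + K) = 2 + (2*K*R² + K) = 2 + (K + 2*K*R²) = 2 + K + 2*K*R²)
a = -1/167815 ≈ -5.9589e-6
(d(Q(-34)) + a)/(829181 + o(-2146, 1923)) = ((-655 - 1*43) - 1/167815)/(829181 + (2 + 1923 + 2*1923*(-2146)²)) = ((-655 - 43) - 1/167815)/(829181 + (2 + 1923 + 2*1923*4605316)) = (-698 - 1/167815)/(829181 + (2 + 1923 + 17712045336)) = -117134871/(167815*(829181 + 17712047261)) = -117134871/167815/17712876442 = -117134871/167815*1/17712876442 = -117134871/2972486360114230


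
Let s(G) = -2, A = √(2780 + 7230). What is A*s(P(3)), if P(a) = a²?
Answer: -2*√10010 ≈ -200.10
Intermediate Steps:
A = √10010 ≈ 100.05
A*s(P(3)) = √10010*(-2) = -2*√10010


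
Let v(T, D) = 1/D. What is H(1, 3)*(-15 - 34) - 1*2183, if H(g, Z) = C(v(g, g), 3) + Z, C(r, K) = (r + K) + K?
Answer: -2673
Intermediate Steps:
C(r, K) = r + 2*K (C(r, K) = (K + r) + K = r + 2*K)
H(g, Z) = 6 + Z + 1/g (H(g, Z) = (1/g + 2*3) + Z = (1/g + 6) + Z = (6 + 1/g) + Z = 6 + Z + 1/g)
H(1, 3)*(-15 - 34) - 1*2183 = (6 + 3 + 1/1)*(-15 - 34) - 1*2183 = (6 + 3 + 1)*(-49) - 2183 = 10*(-49) - 2183 = -490 - 2183 = -2673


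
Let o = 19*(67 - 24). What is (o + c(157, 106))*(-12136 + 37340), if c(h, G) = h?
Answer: 24548696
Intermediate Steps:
o = 817 (o = 19*43 = 817)
(o + c(157, 106))*(-12136 + 37340) = (817 + 157)*(-12136 + 37340) = 974*25204 = 24548696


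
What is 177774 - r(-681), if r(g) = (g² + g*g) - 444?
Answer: -749304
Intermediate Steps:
r(g) = -444 + 2*g² (r(g) = (g² + g²) - 444 = 2*g² - 444 = -444 + 2*g²)
177774 - r(-681) = 177774 - (-444 + 2*(-681)²) = 177774 - (-444 + 2*463761) = 177774 - (-444 + 927522) = 177774 - 1*927078 = 177774 - 927078 = -749304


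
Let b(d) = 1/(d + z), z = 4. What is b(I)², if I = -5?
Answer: 1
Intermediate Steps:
b(d) = 1/(4 + d) (b(d) = 1/(d + 4) = 1/(4 + d))
b(I)² = (1/(4 - 5))² = (1/(-1))² = (-1)² = 1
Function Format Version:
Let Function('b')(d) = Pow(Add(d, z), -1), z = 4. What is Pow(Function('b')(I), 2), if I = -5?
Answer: 1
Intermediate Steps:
Function('b')(d) = Pow(Add(4, d), -1) (Function('b')(d) = Pow(Add(d, 4), -1) = Pow(Add(4, d), -1))
Pow(Function('b')(I), 2) = Pow(Pow(Add(4, -5), -1), 2) = Pow(Pow(-1, -1), 2) = Pow(-1, 2) = 1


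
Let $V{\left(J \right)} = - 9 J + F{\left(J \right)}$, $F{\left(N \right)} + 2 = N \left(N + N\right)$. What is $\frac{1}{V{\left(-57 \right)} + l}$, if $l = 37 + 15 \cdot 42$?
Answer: $\frac{1}{7676} \approx 0.00013028$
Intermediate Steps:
$l = 667$ ($l = 37 + 630 = 667$)
$F{\left(N \right)} = -2 + 2 N^{2}$ ($F{\left(N \right)} = -2 + N \left(N + N\right) = -2 + N 2 N = -2 + 2 N^{2}$)
$V{\left(J \right)} = -2 - 9 J + 2 J^{2}$ ($V{\left(J \right)} = - 9 J + \left(-2 + 2 J^{2}\right) = -2 - 9 J + 2 J^{2}$)
$\frac{1}{V{\left(-57 \right)} + l} = \frac{1}{\left(-2 - -513 + 2 \left(-57\right)^{2}\right) + 667} = \frac{1}{\left(-2 + 513 + 2 \cdot 3249\right) + 667} = \frac{1}{\left(-2 + 513 + 6498\right) + 667} = \frac{1}{7009 + 667} = \frac{1}{7676}$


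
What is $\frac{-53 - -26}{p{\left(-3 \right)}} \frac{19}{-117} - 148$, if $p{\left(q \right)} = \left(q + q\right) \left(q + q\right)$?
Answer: $- \frac{23069}{156} \approx -147.88$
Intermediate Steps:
$p{\left(q \right)} = 4 q^{2}$ ($p{\left(q \right)} = 2 q 2 q = 4 q^{2}$)
$\frac{-53 - -26}{p{\left(-3 \right)}} \frac{19}{-117} - 148 = \frac{-53 - -26}{4 \left(-3\right)^{2}} \frac{19}{-117} - 148 = \frac{-53 + 26}{4 \cdot 9} \cdot 19 \left(- \frac{1}{117}\right) - 148 = - \frac{27}{36} \left(- \frac{19}{117}\right) - 148 = \left(-27\right) \frac{1}{36} \left(- \frac{19}{117}\right) - 148 = \left(- \frac{3}{4}\right) \left(- \frac{19}{117}\right) - 148 = \frac{19}{156} - 148 = - \frac{23069}{156}$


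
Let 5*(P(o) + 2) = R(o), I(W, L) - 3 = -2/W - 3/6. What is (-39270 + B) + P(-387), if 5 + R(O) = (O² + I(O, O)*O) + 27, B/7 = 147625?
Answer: 10238673/10 ≈ 1.0239e+6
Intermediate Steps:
B = 1033375 (B = 7*147625 = 1033375)
I(W, L) = 5/2 - 2/W (I(W, L) = 3 + (-2/W - 3/6) = 3 + (-2/W - 3*⅙) = 3 + (-2/W - ½) = 3 + (-½ - 2/W) = 5/2 - 2/W)
R(O) = 22 + O² + O*(5/2 - 2/O) (R(O) = -5 + ((O² + (5/2 - 2/O)*O) + 27) = -5 + ((O² + O*(5/2 - 2/O)) + 27) = -5 + (27 + O² + O*(5/2 - 2/O)) = 22 + O² + O*(5/2 - 2/O))
P(o) = 2 + o/2 + o²/5 (P(o) = -2 + (20 + o² + 5*o/2)/5 = -2 + (4 + o/2 + o²/5) = 2 + o/2 + o²/5)
(-39270 + B) + P(-387) = (-39270 + 1033375) + (2 + (½)*(-387) + (⅕)*(-387)²) = 994105 + (2 - 387/2 + (⅕)*149769) = 994105 + (2 - 387/2 + 149769/5) = 994105 + 297623/10 = 10238673/10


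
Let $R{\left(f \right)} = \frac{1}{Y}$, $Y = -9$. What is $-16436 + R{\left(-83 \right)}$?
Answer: $- \frac{147925}{9} \approx -16436.0$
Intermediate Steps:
$R{\left(f \right)} = - \frac{1}{9}$ ($R{\left(f \right)} = \frac{1}{-9} = - \frac{1}{9}$)
$-16436 + R{\left(-83 \right)} = -16436 - \frac{1}{9} = - \frac{147925}{9}$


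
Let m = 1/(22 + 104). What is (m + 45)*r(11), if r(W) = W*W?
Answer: 686191/126 ≈ 5446.0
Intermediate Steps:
r(W) = W²
m = 1/126 ≈ 0.0079365
(m + 45)*r(11) = (1/126 + 45)*11² = (5671/126)*121 = 686191/126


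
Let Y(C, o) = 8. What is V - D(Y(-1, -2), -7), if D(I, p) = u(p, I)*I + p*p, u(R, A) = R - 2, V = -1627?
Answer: -1604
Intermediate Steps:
u(R, A) = -2 + R
D(I, p) = p² + I*(-2 + p) (D(I, p) = (-2 + p)*I + p*p = I*(-2 + p) + p² = p² + I*(-2 + p))
V - D(Y(-1, -2), -7) = -1627 - ((-7)² + 8*(-2 - 7)) = -1627 - (49 + 8*(-9)) = -1627 - (49 - 72) = -1627 - 1*(-23) = -1627 + 23 = -1604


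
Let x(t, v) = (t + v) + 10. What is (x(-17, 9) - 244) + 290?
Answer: 48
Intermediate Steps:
x(t, v) = 10 + t + v
(x(-17, 9) - 244) + 290 = ((10 - 17 + 9) - 244) + 290 = (2 - 244) + 290 = -242 + 290 = 48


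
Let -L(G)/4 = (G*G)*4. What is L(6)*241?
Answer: -138816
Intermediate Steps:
L(G) = -16*G² (L(G) = -4*G*G*4 = -4*G²*4 = -16*G²)
L(6)*241 = -16*6²*241 = -16*36*241 = -576*241 = -138816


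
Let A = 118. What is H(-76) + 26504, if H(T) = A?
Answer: 26622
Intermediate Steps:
H(T) = 118
H(-76) + 26504 = 118 + 26504 = 26622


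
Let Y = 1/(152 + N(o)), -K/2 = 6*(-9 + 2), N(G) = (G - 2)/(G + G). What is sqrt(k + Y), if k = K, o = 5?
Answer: sqrt(194855666)/1523 ≈ 9.1655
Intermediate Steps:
N(G) = (-2 + G)/(2*G) (N(G) = (-2 + G)/((2*G)) = (-2 + G)*(1/(2*G)) = (-2 + G)/(2*G))
K = 84 (K = -12*(-9 + 2) = -12*(-7) = -2*(-42) = 84)
Y = 10/1523 (Y = 1/(152 + (1/2)*(-2 + 5)/5) = 1/(152 + (1/2)*(1/5)*3) = 1/(152 + 3/10) = 1/(1523/10) = 10/1523 ≈ 0.0065660)
k = 84
sqrt(k + Y) = sqrt(84 + 10/1523) = sqrt(127942/1523) = sqrt(194855666)/1523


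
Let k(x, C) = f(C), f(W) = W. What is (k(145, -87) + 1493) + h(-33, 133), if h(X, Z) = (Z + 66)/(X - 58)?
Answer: 127747/91 ≈ 1403.8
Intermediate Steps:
h(X, Z) = (66 + Z)/(-58 + X)
k(x, C) = C
(k(145, -87) + 1493) + h(-33, 133) = (-87 + 1493) + (66 + 133)/(-58 - 33) = 1406 + 199/(-91) = 1406 - 1/91*199 = 1406 - 199/91 = 127747/91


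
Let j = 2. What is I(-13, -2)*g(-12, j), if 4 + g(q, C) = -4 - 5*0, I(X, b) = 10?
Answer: -80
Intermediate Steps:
g(q, C) = -8 (g(q, C) = -4 + (-4 - 5*0) = -4 + (-4 + 0) = -4 - 4 = -8)
I(-13, -2)*g(-12, j) = 10*(-8) = -80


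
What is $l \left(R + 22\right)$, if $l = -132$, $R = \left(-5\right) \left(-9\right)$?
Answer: $-8844$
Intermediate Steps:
$R = 45$
$l \left(R + 22\right) = - 132 \left(45 + 22\right) = \left(-132\right) 67 = -8844$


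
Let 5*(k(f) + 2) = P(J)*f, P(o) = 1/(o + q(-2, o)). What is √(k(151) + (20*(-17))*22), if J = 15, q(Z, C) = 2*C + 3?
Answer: I*√26932935/60 ≈ 86.495*I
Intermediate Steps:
q(Z, C) = 3 + 2*C
P(o) = 1/(3 + 3*o) (P(o) = 1/(o + (3 + 2*o)) = 1/(3 + 3*o))
k(f) = -2 + f/240 (k(f) = -2 + ((1/(3*(1 + 15)))*f)/5 = -2 + (((⅓)/16)*f)/5 = -2 + (((⅓)*(1/16))*f)/5 = -2 + (f/48)/5 = -2 + f/240)
√(k(151) + (20*(-17))*22) = √((-2 + (1/240)*151) + (20*(-17))*22) = √((-2 + 151/240) - 340*22) = √(-329/240 - 7480) = √(-1795529/240) = I*√26932935/60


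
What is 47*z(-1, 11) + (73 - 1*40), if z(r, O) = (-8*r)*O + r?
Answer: 4122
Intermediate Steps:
z(r, O) = r - 8*O*r (z(r, O) = -8*O*r + r = r - 8*O*r)
47*z(-1, 11) + (73 - 1*40) = 47*(-(1 - 8*11)) + (73 - 1*40) = 47*(-(1 - 88)) + (73 - 40) = 47*(-1*(-87)) + 33 = 47*87 + 33 = 4089 + 33 = 4122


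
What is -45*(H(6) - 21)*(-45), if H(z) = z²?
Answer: 30375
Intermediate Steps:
-45*(H(6) - 21)*(-45) = -45*(6² - 21)*(-45) = -45*(36 - 21)*(-45) = -45*15*(-45) = -675*(-45) = 30375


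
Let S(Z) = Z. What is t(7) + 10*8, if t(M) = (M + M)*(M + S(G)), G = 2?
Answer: 206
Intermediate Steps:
t(M) = 2*M*(2 + M) (t(M) = (M + M)*(M + 2) = (2*M)*(2 + M) = 2*M*(2 + M))
t(7) + 10*8 = 2*7*(2 + 7) + 10*8 = 2*7*9 + 80 = 126 + 80 = 206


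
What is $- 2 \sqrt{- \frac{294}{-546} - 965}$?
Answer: $- \frac{2 i \sqrt{162994}}{13} \approx - 62.112 i$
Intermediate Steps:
$- 2 \sqrt{- \frac{294}{-546} - 965} = - 2 \sqrt{\left(-294\right) \left(- \frac{1}{546}\right) - 965} = - 2 \sqrt{\frac{7}{13} - 965} = - 2 \sqrt{- \frac{12538}{13}} = - 2 \frac{i \sqrt{162994}}{13} = - \frac{2 i \sqrt{162994}}{13}$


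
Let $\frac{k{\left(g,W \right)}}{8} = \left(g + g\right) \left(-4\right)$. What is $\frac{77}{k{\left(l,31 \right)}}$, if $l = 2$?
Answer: $- \frac{77}{128} \approx -0.60156$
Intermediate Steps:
$k{\left(g,W \right)} = - 64 g$ ($k{\left(g,W \right)} = 8 \left(g + g\right) \left(-4\right) = 8 \cdot 2 g \left(-4\right) = 8 \left(- 8 g\right) = - 64 g$)
$\frac{77}{k{\left(l,31 \right)}} = \frac{77}{\left(-64\right) 2} = \frac{77}{-128} = 77 \left(- \frac{1}{128}\right) = - \frac{77}{128}$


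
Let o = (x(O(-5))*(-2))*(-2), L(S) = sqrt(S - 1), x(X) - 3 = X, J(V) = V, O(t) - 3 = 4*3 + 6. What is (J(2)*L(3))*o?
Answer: 192*sqrt(2) ≈ 271.53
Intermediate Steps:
O(t) = 21 (O(t) = 3 + (4*3 + 6) = 3 + (12 + 6) = 3 + 18 = 21)
x(X) = 3 + X
L(S) = sqrt(-1 + S)
o = 96 (o = ((3 + 21)*(-2))*(-2) = (24*(-2))*(-2) = -48*(-2) = 96)
(J(2)*L(3))*o = (2*sqrt(-1 + 3))*96 = (2*sqrt(2))*96 = 192*sqrt(2)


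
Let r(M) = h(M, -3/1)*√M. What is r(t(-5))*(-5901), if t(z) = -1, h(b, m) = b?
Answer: 5901*I ≈ 5901.0*I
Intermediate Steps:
r(M) = M^(3/2) (r(M) = M*√M = M^(3/2))
r(t(-5))*(-5901) = (-1)^(3/2)*(-5901) = -I*(-5901) = 5901*I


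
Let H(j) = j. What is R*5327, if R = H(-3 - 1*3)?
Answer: -31962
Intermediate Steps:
R = -6 (R = -3 - 1*3 = -3 - 3 = -6)
R*5327 = -6*5327 = -31962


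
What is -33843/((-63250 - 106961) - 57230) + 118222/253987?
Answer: 35484211943/57767057267 ≈ 0.61426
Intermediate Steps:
-33843/((-63250 - 106961) - 57230) + 118222/253987 = -33843/(-170211 - 57230) + 118222*(1/253987) = -33843/(-227441) + 118222/253987 = -33843*(-1/227441) + 118222/253987 = 33843/227441 + 118222/253987 = 35484211943/57767057267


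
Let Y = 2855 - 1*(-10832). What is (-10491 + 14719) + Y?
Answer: 17915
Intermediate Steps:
Y = 13687 (Y = 2855 + 10832 = 13687)
(-10491 + 14719) + Y = (-10491 + 14719) + 13687 = 4228 + 13687 = 17915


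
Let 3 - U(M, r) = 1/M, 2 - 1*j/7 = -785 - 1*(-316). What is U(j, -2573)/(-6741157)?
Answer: -9890/22225594629 ≈ -4.4498e-7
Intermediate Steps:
j = 3297 (j = 14 - 7*(-785 - 1*(-316)) = 14 - 7*(-785 + 316) = 14 - 7*(-469) = 14 + 3283 = 3297)
U(M, r) = 3 - 1/M
U(j, -2573)/(-6741157) = (3 - 1/3297)/(-6741157) = (3 - 1*1/3297)*(-1/6741157) = (3 - 1/3297)*(-1/6741157) = (9890/3297)*(-1/6741157) = -9890/22225594629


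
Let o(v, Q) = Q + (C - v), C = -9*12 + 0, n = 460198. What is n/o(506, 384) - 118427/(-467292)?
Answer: -107509802803/53738580 ≈ -2000.6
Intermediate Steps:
C = -108 (C = -108 + 0 = -108)
o(v, Q) = -108 + Q - v (o(v, Q) = Q + (-108 - v) = -108 + Q - v)
n/o(506, 384) - 118427/(-467292) = 460198/(-108 + 384 - 1*506) - 118427/(-467292) = 460198/(-108 + 384 - 506) - 118427*(-1/467292) = 460198/(-230) + 118427/467292 = 460198*(-1/230) + 118427/467292 = -230099/115 + 118427/467292 = -107509802803/53738580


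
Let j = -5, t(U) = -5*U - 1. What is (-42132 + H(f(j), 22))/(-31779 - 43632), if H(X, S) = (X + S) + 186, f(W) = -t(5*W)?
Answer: 4672/8379 ≈ 0.55758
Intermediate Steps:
t(U) = -1 - 5*U
f(W) = 1 + 25*W (f(W) = -(-1 - 25*W) = 1 + 25*W)
H(X, S) = 186 + S + X (H(X, S) = (S + X) + 186 = 186 + S + X)
(-42132 + H(f(j), 22))/(-31779 - 43632) = (-42132 + (186 + 22 + (1 + 25*(-5))))/(-31779 - 43632) = (-42132 + (186 + 22 + (1 - 125)))/(-75411) = (-42132 + (186 + 22 - 124))*(-1/75411) = (-42132 + 84)*(-1/75411) = -42048*(-1/75411) = 4672/8379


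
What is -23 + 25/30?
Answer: -133/6 ≈ -22.167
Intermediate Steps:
-23 + 25/30 = -23 + 25*(1/30) = -23 + ⅚ = -133/6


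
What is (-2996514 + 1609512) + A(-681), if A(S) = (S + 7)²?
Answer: -932726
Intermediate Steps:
A(S) = (7 + S)²
(-2996514 + 1609512) + A(-681) = (-2996514 + 1609512) + (7 - 681)² = -1387002 + (-674)² = -1387002 + 454276 = -932726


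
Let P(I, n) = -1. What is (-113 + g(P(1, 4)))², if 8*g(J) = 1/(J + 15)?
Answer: 160149025/12544 ≈ 12767.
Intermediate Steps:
g(J) = 1/(8*(15 + J)) (g(J) = 1/(8*(J + 15)) = 1/(8*(15 + J)))
(-113 + g(P(1, 4)))² = (-113 + 1/(8*(15 - 1)))² = (-113 + (⅛)/14)² = (-113 + (⅛)*(1/14))² = (-113 + 1/112)² = (-12655/112)² = 160149025/12544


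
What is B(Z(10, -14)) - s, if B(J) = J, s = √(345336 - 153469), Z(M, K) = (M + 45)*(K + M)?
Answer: -220 - √191867 ≈ -658.03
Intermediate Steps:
Z(M, K) = (45 + M)*(K + M)
s = √191867 ≈ 438.03
B(Z(10, -14)) - s = (10² + 45*(-14) + 45*10 - 14*10) - √191867 = (100 - 630 + 450 - 140) - √191867 = -220 - √191867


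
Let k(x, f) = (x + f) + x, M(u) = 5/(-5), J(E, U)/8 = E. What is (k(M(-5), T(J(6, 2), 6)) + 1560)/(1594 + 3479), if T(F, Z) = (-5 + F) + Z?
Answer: 1607/5073 ≈ 0.31678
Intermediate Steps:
J(E, U) = 8*E
T(F, Z) = -5 + F + Z
M(u) = -1 (M(u) = 5*(-1/5) = -1)
k(x, f) = f + 2*x (k(x, f) = (f + x) + x = f + 2*x)
(k(M(-5), T(J(6, 2), 6)) + 1560)/(1594 + 3479) = (((-5 + 8*6 + 6) + 2*(-1)) + 1560)/(1594 + 3479) = (((-5 + 48 + 6) - 2) + 1560)/5073 = ((49 - 2) + 1560)*(1/5073) = (47 + 1560)*(1/5073) = 1607*(1/5073) = 1607/5073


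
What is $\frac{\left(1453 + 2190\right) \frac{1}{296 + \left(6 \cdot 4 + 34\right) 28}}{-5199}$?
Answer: $- \frac{3643}{9982080} \approx -0.00036495$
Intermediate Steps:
$\frac{\left(1453 + 2190\right) \frac{1}{296 + \left(6 \cdot 4 + 34\right) 28}}{-5199} = \frac{3643}{296 + \left(24 + 34\right) 28} \left(- \frac{1}{5199}\right) = \frac{3643}{296 + 58 \cdot 28} \left(- \frac{1}{5199}\right) = \frac{3643}{296 + 1624} \left(- \frac{1}{5199}\right) = \frac{3643}{1920} \left(- \frac{1}{5199}\right) = - \frac{3643}{9982080}$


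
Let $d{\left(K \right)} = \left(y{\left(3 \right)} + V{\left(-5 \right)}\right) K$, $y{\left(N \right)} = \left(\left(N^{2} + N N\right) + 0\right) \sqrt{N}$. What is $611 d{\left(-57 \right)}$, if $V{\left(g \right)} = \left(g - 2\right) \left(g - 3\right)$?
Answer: $-1950312 - 626886 \sqrt{3} \approx -3.0361 \cdot 10^{6}$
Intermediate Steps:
$V{\left(g \right)} = \left(-3 + g\right) \left(-2 + g\right)$ ($V{\left(g \right)} = \left(-2 + g\right) \left(-3 + g\right) = \left(-3 + g\right) \left(-2 + g\right)$)
$y{\left(N \right)} = 2 N^{\frac{5}{2}}$ ($y{\left(N \right)} = \left(\left(N^{2} + N^{2}\right) + 0\right) \sqrt{N} = \left(2 N^{2} + 0\right) \sqrt{N} = 2 N^{2} \sqrt{N} = 2 N^{\frac{5}{2}}$)
$d{\left(K \right)} = K \left(56 + 18 \sqrt{3}\right)$ ($d{\left(K \right)} = \left(2 \cdot 3^{\frac{5}{2}} + \left(6 + \left(-5\right)^{2} - -25\right)\right) K = \left(2 \cdot 9 \sqrt{3} + \left(6 + 25 + 25\right)\right) K = \left(18 \sqrt{3} + 56\right) K = \left(56 + 18 \sqrt{3}\right) K = K \left(56 + 18 \sqrt{3}\right)$)
$611 d{\left(-57 \right)} = 611 \cdot 2 \left(-57\right) \left(28 + 9 \sqrt{3}\right) = 611 \left(-3192 - 1026 \sqrt{3}\right) = -1950312 - 626886 \sqrt{3}$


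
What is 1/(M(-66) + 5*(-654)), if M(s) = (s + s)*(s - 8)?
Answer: 1/6498 ≈ 0.00015389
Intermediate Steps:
M(s) = 2*s*(-8 + s) (M(s) = (2*s)*(-8 + s) = 2*s*(-8 + s))
1/(M(-66) + 5*(-654)) = 1/(2*(-66)*(-8 - 66) + 5*(-654)) = 1/(2*(-66)*(-74) - 3270) = 1/(9768 - 3270) = 1/6498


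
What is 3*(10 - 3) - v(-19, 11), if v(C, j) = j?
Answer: 10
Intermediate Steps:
3*(10 - 3) - v(-19, 11) = 3*(10 - 3) - 1*11 = 3*7 - 11 = 21 - 11 = 10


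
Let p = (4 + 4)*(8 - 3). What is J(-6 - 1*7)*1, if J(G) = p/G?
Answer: -40/13 ≈ -3.0769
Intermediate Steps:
p = 40 (p = 8*5 = 40)
J(G) = 40/G
J(-6 - 1*7)*1 = (40/(-6 - 1*7))*1 = (40/(-6 - 7))*1 = (40/(-13))*1 = (40*(-1/13))*1 = -40/13*1 = -40/13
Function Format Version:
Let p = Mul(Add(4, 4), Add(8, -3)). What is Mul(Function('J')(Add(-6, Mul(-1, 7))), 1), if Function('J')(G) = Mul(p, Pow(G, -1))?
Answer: Rational(-40, 13) ≈ -3.0769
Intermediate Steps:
p = 40 (p = Mul(8, 5) = 40)
Function('J')(G) = Mul(40, Pow(G, -1))
Mul(Function('J')(Add(-6, Mul(-1, 7))), 1) = Mul(Mul(40, Pow(Add(-6, Mul(-1, 7)), -1)), 1) = Mul(Mul(40, Pow(Add(-6, -7), -1)), 1) = Mul(Mul(40, Pow(-13, -1)), 1) = Mul(Mul(40, Rational(-1, 13)), 1) = Mul(Rational(-40, 13), 1) = Rational(-40, 13)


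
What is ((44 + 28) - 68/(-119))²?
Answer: 258064/49 ≈ 5266.6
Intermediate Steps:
((44 + 28) - 68/(-119))² = (72 - 68*(-1/119))² = (72 + 4/7)² = (508/7)² = 258064/49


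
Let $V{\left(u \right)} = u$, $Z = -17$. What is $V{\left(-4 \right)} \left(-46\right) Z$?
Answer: $-3128$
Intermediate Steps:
$V{\left(-4 \right)} \left(-46\right) Z = \left(-4\right) \left(-46\right) \left(-17\right) = 184 \left(-17\right) = -3128$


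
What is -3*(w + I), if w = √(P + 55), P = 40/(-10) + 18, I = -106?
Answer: 318 - 3*√69 ≈ 293.08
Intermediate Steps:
P = 14 (P = 40*(-⅒) + 18 = -4 + 18 = 14)
w = √69 (w = √(14 + 55) = √69 ≈ 8.3066)
-3*(w + I) = -3*(√69 - 106) = -3*(-106 + √69) = 318 - 3*√69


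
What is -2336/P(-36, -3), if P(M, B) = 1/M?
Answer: 84096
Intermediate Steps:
-2336/P(-36, -3) = -2336/(1/(-36)) = -2336/(-1/36) = -2336*(-36) = 84096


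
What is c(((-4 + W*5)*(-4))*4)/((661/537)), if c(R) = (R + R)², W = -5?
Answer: 462455808/661 ≈ 6.9963e+5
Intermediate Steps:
c(R) = 4*R² (c(R) = (2*R)² = 4*R²)
c(((-4 + W*5)*(-4))*4)/((661/537)) = (4*(((-4 - 5*5)*(-4))*4)²)/((661/537)) = (4*(((-4 - 25)*(-4))*4)²)/((661*(1/537))) = (4*(-29*(-4)*4)²)/(661/537) = (4*(116*4)²)*(537/661) = (4*464²)*(537/661) = (4*215296)*(537/661) = 861184*(537/661) = 462455808/661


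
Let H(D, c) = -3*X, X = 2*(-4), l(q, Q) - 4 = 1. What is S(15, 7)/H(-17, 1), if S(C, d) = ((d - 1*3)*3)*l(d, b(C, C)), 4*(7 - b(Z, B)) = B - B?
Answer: 5/2 ≈ 2.5000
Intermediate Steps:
b(Z, B) = 7 (b(Z, B) = 7 - (B - B)/4 = 7 - 1/4*0 = 7 + 0 = 7)
l(q, Q) = 5 (l(q, Q) = 4 + 1 = 5)
X = -8
S(C, d) = -45 + 15*d (S(C, d) = ((d - 1*3)*3)*5 = ((d - 3)*3)*5 = ((-3 + d)*3)*5 = (-9 + 3*d)*5 = -45 + 15*d)
H(D, c) = 24 (H(D, c) = -3*(-8) = 24)
S(15, 7)/H(-17, 1) = (-45 + 15*7)/24 = (-45 + 105)*(1/24) = 60*(1/24) = 5/2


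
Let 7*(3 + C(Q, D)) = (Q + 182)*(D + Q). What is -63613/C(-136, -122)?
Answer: 445291/11889 ≈ 37.454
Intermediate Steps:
C(Q, D) = -3 + (182 + Q)*(D + Q)/7 (C(Q, D) = -3 + ((Q + 182)*(D + Q))/7 = -3 + ((182 + Q)*(D + Q))/7 = -3 + (182 + Q)*(D + Q)/7)
-63613/C(-136, -122) = -63613/(-3 + 26*(-122) + 26*(-136) + (1/7)*(-136)**2 + (1/7)*(-122)*(-136)) = -63613/(-3 - 3172 - 3536 + (1/7)*18496 + 16592/7) = -63613/(-3 - 3172 - 3536 + 18496/7 + 16592/7) = -63613/(-11889/7) = -63613*(-7/11889) = 445291/11889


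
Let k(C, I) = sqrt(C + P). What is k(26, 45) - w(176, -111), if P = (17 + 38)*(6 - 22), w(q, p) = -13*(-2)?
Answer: -26 + I*sqrt(854) ≈ -26.0 + 29.223*I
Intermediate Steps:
w(q, p) = 26
P = -880 (P = 55*(-16) = -880)
k(C, I) = sqrt(-880 + C) (k(C, I) = sqrt(C - 880) = sqrt(-880 + C))
k(26, 45) - w(176, -111) = sqrt(-880 + 26) - 1*26 = sqrt(-854) - 26 = I*sqrt(854) - 26 = -26 + I*sqrt(854)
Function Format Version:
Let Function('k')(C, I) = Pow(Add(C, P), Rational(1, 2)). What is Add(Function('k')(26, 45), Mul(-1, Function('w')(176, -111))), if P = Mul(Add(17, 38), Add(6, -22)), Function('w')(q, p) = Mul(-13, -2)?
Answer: Add(-26, Mul(I, Pow(854, Rational(1, 2)))) ≈ Add(-26.000, Mul(29.223, I))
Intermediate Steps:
Function('w')(q, p) = 26
P = -880 (P = Mul(55, -16) = -880)
Function('k')(C, I) = Pow(Add(-880, C), Rational(1, 2)) (Function('k')(C, I) = Pow(Add(C, -880), Rational(1, 2)) = Pow(Add(-880, C), Rational(1, 2)))
Add(Function('k')(26, 45), Mul(-1, Function('w')(176, -111))) = Add(Pow(Add(-880, 26), Rational(1, 2)), Mul(-1, 26)) = Add(Pow(-854, Rational(1, 2)), -26) = Add(Mul(I, Pow(854, Rational(1, 2))), -26) = Add(-26, Mul(I, Pow(854, Rational(1, 2))))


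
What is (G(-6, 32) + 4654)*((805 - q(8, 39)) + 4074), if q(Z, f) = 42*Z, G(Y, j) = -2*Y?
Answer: 21197638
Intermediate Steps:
(G(-6, 32) + 4654)*((805 - q(8, 39)) + 4074) = (-2*(-6) + 4654)*((805 - 42*8) + 4074) = (12 + 4654)*((805 - 1*336) + 4074) = 4666*((805 - 336) + 4074) = 4666*(469 + 4074) = 4666*4543 = 21197638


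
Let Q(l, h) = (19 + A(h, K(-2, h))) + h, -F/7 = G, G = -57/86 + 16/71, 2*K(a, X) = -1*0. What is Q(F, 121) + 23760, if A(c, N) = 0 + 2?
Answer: 23902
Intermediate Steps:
K(a, X) = 0 (K(a, X) = (-1*0)/2 = (½)*0 = 0)
G = -2671/6106 (G = -57*1/86 + 16*(1/71) = -57/86 + 16/71 = -2671/6106 ≈ -0.43744)
F = 18697/6106 (F = -7*(-2671/6106) = 18697/6106 ≈ 3.0621)
A(c, N) = 2
Q(l, h) = 21 + h (Q(l, h) = (19 + 2) + h = 21 + h)
Q(F, 121) + 23760 = (21 + 121) + 23760 = 142 + 23760 = 23902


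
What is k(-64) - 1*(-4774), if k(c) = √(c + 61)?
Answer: 4774 + I*√3 ≈ 4774.0 + 1.732*I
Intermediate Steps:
k(c) = √(61 + c)
k(-64) - 1*(-4774) = √(61 - 64) - 1*(-4774) = √(-3) + 4774 = I*√3 + 4774 = 4774 + I*√3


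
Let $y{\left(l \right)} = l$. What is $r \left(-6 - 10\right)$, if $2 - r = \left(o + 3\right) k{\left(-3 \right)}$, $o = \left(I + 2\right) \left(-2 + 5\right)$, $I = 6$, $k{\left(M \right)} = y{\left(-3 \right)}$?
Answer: $-1328$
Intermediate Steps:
$k{\left(M \right)} = -3$
$o = 24$ ($o = \left(6 + 2\right) \left(-2 + 5\right) = 8 \cdot 3 = 24$)
$r = 83$ ($r = 2 - \left(24 + 3\right) \left(-3\right) = 2 - 27 \left(-3\right) = 2 - -81 = 2 + 81 = 83$)
$r \left(-6 - 10\right) = 83 \left(-6 - 10\right) = 83 \left(-16\right) = -1328$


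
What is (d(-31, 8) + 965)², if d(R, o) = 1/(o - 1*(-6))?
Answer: 182547121/196 ≈ 9.3136e+5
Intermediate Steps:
d(R, o) = 1/(6 + o) (d(R, o) = 1/(o + 6) = 1/(6 + o))
(d(-31, 8) + 965)² = (1/(6 + 8) + 965)² = (1/14 + 965)² = (13511/14)² = 182547121/196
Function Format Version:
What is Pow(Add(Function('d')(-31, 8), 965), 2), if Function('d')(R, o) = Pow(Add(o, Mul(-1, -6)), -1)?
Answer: Rational(182547121, 196) ≈ 9.3136e+5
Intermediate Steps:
Function('d')(R, o) = Pow(Add(6, o), -1) (Function('d')(R, o) = Pow(Add(o, 6), -1) = Pow(Add(6, o), -1))
Pow(Add(Function('d')(-31, 8), 965), 2) = Pow(Add(Pow(Add(6, 8), -1), 965), 2) = Pow(Add(Pow(14, -1), 965), 2) = Pow(Add(Rational(1, 14), 965), 2) = Pow(Rational(13511, 14), 2) = Rational(182547121, 196)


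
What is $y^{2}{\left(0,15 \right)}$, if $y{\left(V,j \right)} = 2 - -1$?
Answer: $9$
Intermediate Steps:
$y{\left(V,j \right)} = 3$ ($y{\left(V,j \right)} = 2 + 1 = 3$)
$y^{2}{\left(0,15 \right)} = 3^{2} = 9$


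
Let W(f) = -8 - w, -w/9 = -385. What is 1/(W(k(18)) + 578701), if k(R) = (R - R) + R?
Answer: 1/575228 ≈ 1.7384e-6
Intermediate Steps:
k(R) = R (k(R) = 0 + R = R)
w = 3465 (w = -9*(-385) = 3465)
W(f) = -3473 (W(f) = -8 - 1*3465 = -8 - 3465 = -3473)
1/(W(k(18)) + 578701) = 1/(-3473 + 578701) = 1/575228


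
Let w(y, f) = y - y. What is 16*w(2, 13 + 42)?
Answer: 0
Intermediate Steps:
w(y, f) = 0
16*w(2, 13 + 42) = 16*0 = 0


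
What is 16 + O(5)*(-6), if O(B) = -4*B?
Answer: 136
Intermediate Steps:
16 + O(5)*(-6) = 16 - 4*5*(-6) = 16 - 20*(-6) = 16 + 120 = 136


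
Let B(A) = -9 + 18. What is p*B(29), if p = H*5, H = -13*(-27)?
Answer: 15795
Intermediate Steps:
H = 351
B(A) = 9
p = 1755 (p = 351*5 = 1755)
p*B(29) = 1755*9 = 15795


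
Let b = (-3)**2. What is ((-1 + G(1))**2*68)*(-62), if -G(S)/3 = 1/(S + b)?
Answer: -178126/25 ≈ -7125.0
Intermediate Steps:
b = 9
G(S) = -3/(9 + S) (G(S) = -3/(S + 9) = -3/(9 + S))
((-1 + G(1))**2*68)*(-62) = ((-1 - 3/(9 + 1))**2*68)*(-62) = ((-1 - 3/10)**2*68)*(-62) = ((-13/10)**2*68)*(-62) = ((169/100)*68)*(-62) = (2873/25)*(-62) = -178126/25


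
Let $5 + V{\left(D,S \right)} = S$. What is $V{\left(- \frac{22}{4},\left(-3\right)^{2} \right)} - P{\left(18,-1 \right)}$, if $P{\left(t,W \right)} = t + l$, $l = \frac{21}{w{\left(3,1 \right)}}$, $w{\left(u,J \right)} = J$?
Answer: $-35$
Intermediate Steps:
$V{\left(D,S \right)} = -5 + S$
$l = 21$ ($l = \frac{21}{1} = 21 \cdot 1 = 21$)
$P{\left(t,W \right)} = 21 + t$ ($P{\left(t,W \right)} = t + 21 = 21 + t$)
$V{\left(- \frac{22}{4},\left(-3\right)^{2} \right)} - P{\left(18,-1 \right)} = \left(-5 + \left(-3\right)^{2}\right) - \left(21 + 18\right) = \left(-5 + 9\right) - 39 = 4 - 39 = -35$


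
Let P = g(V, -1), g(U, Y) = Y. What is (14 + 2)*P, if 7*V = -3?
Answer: -16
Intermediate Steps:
V = -3/7 (V = (1/7)*(-3) = -3/7 ≈ -0.42857)
P = -1
(14 + 2)*P = (14 + 2)*(-1) = 16*(-1) = -16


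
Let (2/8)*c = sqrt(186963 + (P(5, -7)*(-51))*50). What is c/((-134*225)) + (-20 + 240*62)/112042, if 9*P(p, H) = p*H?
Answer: 7430/56021 - 2*sqrt(1771917)/45225 ≈ 0.073762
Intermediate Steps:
P(p, H) = H*p/9 (P(p, H) = (p*H)/9 = (H*p)/9 = H*p/9)
c = 4*sqrt(1771917)/3 (c = 4*sqrt(186963 + (((1/9)*(-7)*5)*(-51))*50) = 4*sqrt(186963 - 35/9*(-51)*50) = 4*sqrt(186963 + (595/3)*50) = 4*sqrt(186963 + 29750/3) = 4*sqrt(590639/3) = 4*(sqrt(1771917)/3) = 4*sqrt(1771917)/3 ≈ 1774.8)
c/((-134*225)) + (-20 + 240*62)/112042 = (4*sqrt(1771917)/3)/((-134*225)) + (-20 + 240*62)/112042 = (4*sqrt(1771917)/3)/(-30150) + (-20 + 14880)*(1/112042) = (4*sqrt(1771917)/3)*(-1/30150) + 14860*(1/112042) = -2*sqrt(1771917)/45225 + 7430/56021 = 7430/56021 - 2*sqrt(1771917)/45225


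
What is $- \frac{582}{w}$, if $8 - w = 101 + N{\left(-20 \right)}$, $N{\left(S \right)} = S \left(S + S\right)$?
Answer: $\frac{582}{893} \approx 0.65174$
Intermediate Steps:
$N{\left(S \right)} = 2 S^{2}$ ($N{\left(S \right)} = S 2 S = 2 S^{2}$)
$w = -893$ ($w = 8 - \left(101 + 2 \left(-20\right)^{2}\right) = 8 - \left(101 + 2 \cdot 400\right) = 8 - \left(101 + 800\right) = 8 - 901 = -893$)
$- \frac{582}{w} = - \frac{582}{-893} = \left(-582\right) \left(- \frac{1}{893}\right) = \frac{582}{893}$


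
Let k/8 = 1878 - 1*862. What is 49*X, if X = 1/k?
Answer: 49/8128 ≈ 0.0060285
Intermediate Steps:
k = 8128 (k = 8*(1878 - 1*862) = 8*(1878 - 862) = 8*1016 = 8128)
X = 1/8128 ≈ 0.00012303
49*X = 49*(1/8128) = 49/8128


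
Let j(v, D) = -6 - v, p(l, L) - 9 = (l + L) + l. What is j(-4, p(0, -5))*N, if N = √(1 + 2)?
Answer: -2*√3 ≈ -3.4641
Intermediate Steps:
p(l, L) = 9 + L + 2*l (p(l, L) = 9 + ((l + L) + l) = 9 + ((L + l) + l) = 9 + (L + 2*l) = 9 + L + 2*l)
N = √3 ≈ 1.7320
j(-4, p(0, -5))*N = (-6 - 1*(-4))*√3 = (-6 + 4)*√3 = -2*√3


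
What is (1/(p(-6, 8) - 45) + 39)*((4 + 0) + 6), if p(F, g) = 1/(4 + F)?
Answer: 35470/91 ≈ 389.78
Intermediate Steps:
(1/(p(-6, 8) - 45) + 39)*((4 + 0) + 6) = (1/(1/(4 - 6) - 45) + 39)*((4 + 0) + 6) = (1/(1/(-2) - 45) + 39)*(4 + 6) = (1/(-½ - 45) + 39)*10 = (1/(-91/2) + 39)*10 = (-2/91 + 39)*10 = (3547/91)*10 = 35470/91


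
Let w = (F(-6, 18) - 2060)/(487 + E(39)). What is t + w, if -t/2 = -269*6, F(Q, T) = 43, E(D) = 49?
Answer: 1728191/536 ≈ 3224.2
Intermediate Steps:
t = 3228 (t = -(-538)*6 = -2*(-1614) = 3228)
w = -2017/536 (w = (43 - 2060)/(487 + 49) = -2017/536 ≈ -3.7631)
t + w = 3228 - 2017/536 = 1728191/536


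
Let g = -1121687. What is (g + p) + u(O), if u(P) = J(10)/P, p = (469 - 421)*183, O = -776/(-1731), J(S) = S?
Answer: -431797709/388 ≈ -1.1129e+6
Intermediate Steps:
O = 776/1731 (O = -776*(-1/1731) = 776/1731 ≈ 0.44830)
p = 8784 (p = 48*183 = 8784)
u(P) = 10/P
(g + p) + u(O) = (-1121687 + 8784) + 10/(776/1731) = -1112903 + 10*(1731/776) = -1112903 + 8655/388 = -431797709/388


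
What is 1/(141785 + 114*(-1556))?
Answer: -1/35599 ≈ -2.8091e-5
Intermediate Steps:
1/(141785 + 114*(-1556)) = 1/(141785 - 177384) = 1/(-35599) = -1/35599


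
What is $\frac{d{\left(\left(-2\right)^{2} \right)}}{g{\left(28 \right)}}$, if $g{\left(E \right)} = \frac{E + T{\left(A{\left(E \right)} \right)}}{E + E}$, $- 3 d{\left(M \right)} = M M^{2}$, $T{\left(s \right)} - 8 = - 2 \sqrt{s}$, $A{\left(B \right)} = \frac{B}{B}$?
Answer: $- \frac{1792}{51} \approx -35.137$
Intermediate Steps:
$A{\left(B \right)} = 1$
$T{\left(s \right)} = 8 - 2 \sqrt{s}$
$d{\left(M \right)} = - \frac{M^{3}}{3}$ ($d{\left(M \right)} = - \frac{M M^{2}}{3} = - \frac{M^{3}}{3}$)
$g{\left(E \right)} = \frac{6 + E}{2 E}$ ($g{\left(E \right)} = \frac{E + \left(8 - 2 \sqrt{1}\right)}{E + E} = \frac{E + \left(8 - 2\right)}{2 E} = \left(E + \left(8 - 2\right)\right) \frac{1}{2 E} = \left(E + 6\right) \frac{1}{2 E} = \left(6 + E\right) \frac{1}{2 E} = \frac{6 + E}{2 E}$)
$\frac{d{\left(\left(-2\right)^{2} \right)}}{g{\left(28 \right)}} = \frac{\left(- \frac{1}{3}\right) \left(\left(-2\right)^{2}\right)^{3}}{\frac{1}{2} \cdot \frac{1}{28} \left(6 + 28\right)} = \frac{\left(- \frac{1}{3}\right) 4^{3}}{\frac{1}{2} \cdot \frac{1}{28} \cdot 34} = \frac{\left(- \frac{1}{3}\right) 64}{\frac{17}{28}} = \left(- \frac{64}{3}\right) \frac{28}{17} = - \frac{1792}{51}$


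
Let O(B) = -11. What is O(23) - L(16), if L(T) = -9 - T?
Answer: 14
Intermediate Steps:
O(23) - L(16) = -11 - (-9 - 1*16) = -11 - (-9 - 16) = -11 - 1*(-25) = -11 + 25 = 14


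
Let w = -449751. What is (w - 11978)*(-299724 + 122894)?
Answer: 81647539070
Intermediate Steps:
(w - 11978)*(-299724 + 122894) = (-449751 - 11978)*(-299724 + 122894) = -461729*(-176830) = 81647539070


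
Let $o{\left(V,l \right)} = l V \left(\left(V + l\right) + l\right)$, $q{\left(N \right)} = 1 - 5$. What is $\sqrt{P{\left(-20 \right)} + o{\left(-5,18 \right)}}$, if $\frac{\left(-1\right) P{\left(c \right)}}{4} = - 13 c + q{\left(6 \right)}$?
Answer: $i \sqrt{3814} \approx 61.758 i$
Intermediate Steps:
$q{\left(N \right)} = -4$
$o{\left(V,l \right)} = V l \left(V + 2 l\right)$
$P{\left(c \right)} = 16 + 52 c$ ($P{\left(c \right)} = - 4 \left(- 13 c - 4\right) = - 4 \left(-4 - 13 c\right) = 16 + 52 c$)
$\sqrt{P{\left(-20 \right)} + o{\left(-5,18 \right)}} = \sqrt{\left(16 + 52 \left(-20\right)\right) - 90 \left(-5 + 2 \cdot 18\right)} = \sqrt{\left(16 - 1040\right) - 90 \left(-5 + 36\right)} = \sqrt{-1024 - 90 \cdot 31} = \sqrt{-1024 - 2790} = \sqrt{-3814} = i \sqrt{3814}$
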